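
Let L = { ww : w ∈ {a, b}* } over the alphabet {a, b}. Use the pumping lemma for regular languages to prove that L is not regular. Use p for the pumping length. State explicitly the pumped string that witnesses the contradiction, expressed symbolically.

Assume L is regular. Let p be the pumping length given by the pumping lemma.
Take w = a^p b^p a^p b^p = uu where u = a^pb^p; then w ∈ L and |w| = 4p ≥ p.
By the pumping lemma, w = xyz with |xy| ≤ p and |y| ≥ 1.
The first p characters of w are a's, so xy (and hence y) consists only of a's. Write y = a^k, 1 ≤ k ≤ p.
Pump with i = 2: xy^2z = a^{p+k} b^p a^p b^p, of length 4p+k. Suppose this equals vv. The string starts with a and ends with b, so v does too; thus the boundary between the two copies of v is a b→a transition. There is exactly one such transition, at position 2p+k, so |v| = 2p+k and |vv| = 4p+2k ≠ 4p+k since k ≥ 1. So xy^2z ∉ L.
This contradicts the pumping lemma, so L is not regular.

a^{p+k} b^p a^p b^p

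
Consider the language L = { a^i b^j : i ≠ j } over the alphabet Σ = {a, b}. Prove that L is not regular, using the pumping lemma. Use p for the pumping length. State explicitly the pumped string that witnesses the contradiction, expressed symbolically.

a^{p+p!} b^{p+p!}

Toward a contradiction, assume L is regular with pumping length p.
Choose w = a^p b^{p+p!}. Since p ≠ p+p!, w ∈ L; and |w| ≥ p.
Write w = xyz as guaranteed by the lemma, with |xy| ≤ p and y is nonempty.
Because |xy| ≤ p and w begins with p copies of a, we have y = a^k with 1 ≤ k ≤ p.
Since 1 ≤ k ≤ p, k divides p!; set t = 1 + p!/k. Then xy^t z has p + (p!/k)·k = p + p! copies of a. Now the a-count equals the b-count, so i ≠ j fails. So xy^t z = a^{p+p!} b^{p+p!} ∉ L.
This contradicts the pumping lemma, so L is not regular.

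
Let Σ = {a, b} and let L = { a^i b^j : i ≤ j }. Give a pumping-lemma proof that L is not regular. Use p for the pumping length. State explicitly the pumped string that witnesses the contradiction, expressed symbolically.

Assume L is regular. Let p be the pumping length given by the pumping lemma.
Choose w = a^p b^p ∈ L, with |w| = 2p ≥ p.
By the pumping lemma, w = xyz with |xy| ≤ p and y is nonempty.
Since the first p symbols of w are all a's and |xy| ≤ p, y lies entirely in the leading a-block: y = a^k for some k with 1 ≤ k ≤ p.
Consider xy^2z = a^{p+k} b^p. Since k ≥ 1, the a-count p+k exceeds the b-count p, so i ≤ j fails; thus xy^2z ∉ L.
Contradiction. Therefore L is not regular.

a^{p+k} b^p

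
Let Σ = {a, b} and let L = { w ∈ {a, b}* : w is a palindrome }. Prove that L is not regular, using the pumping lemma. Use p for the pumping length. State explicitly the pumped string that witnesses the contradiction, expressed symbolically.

Assume L is regular; let p be its pumping constant.
Take w = a^p b a^p, a palindrome of length 2p+1 ≥ p.
The pumping lemma gives a decomposition w = xyz where |xy| ≤ p and y is nonempty.
The first p characters of w are a's, so xy (and hence y) consists only of a's. Write y = a^k, 1 ≤ k ≤ p.
Pump with i = 2: xy^2z = a^{p+k} b a^p. Its reverse is a^p b a^{p+k}, which differs from xy^2z since k ≥ 1. So xy^2z is not a palindrome and xy^2z ∉ L.
This contradicts the pumping lemma, so L is not regular.

a^{p+k} b a^p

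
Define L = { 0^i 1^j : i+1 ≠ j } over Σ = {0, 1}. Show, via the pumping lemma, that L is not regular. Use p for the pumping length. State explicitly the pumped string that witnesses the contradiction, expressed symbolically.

Assume L is regular; let p be its pumping constant.
Choose w = 0^p 1^{p+p!+1}. Since p ≠ (p+p!+1)-1 = p+p!, w ∈ L; and |w| ≥ p.
By the pumping lemma, w = xyz with |xy| ≤ p and y is nonempty.
Since the first p symbols of w are all 0's and |xy| ≤ p, y lies entirely in the leading 0-block: y = 0^k for some k with 1 ≤ k ≤ p.
Since 1 ≤ k ≤ p, k divides p!; set t = 1 + p!/k. Then xy^t z has p + (p!/k)·k = p + p! copies of 0. Now the 0-count is p+p! and (1-count)-1 = (p+p!+1)-1 = p+p!, so i+1 ≠ j fails. So xy^t z = 0^{p+p!} 1^{p+p!+1} ∉ L.
Contradiction. Therefore L is not regular.

0^{p+p!} 1^{p+p!+1}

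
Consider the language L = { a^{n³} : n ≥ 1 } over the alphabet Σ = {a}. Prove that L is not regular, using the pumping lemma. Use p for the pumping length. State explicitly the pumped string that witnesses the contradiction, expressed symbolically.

a^{p³+k}

Suppose for contradiction that L is regular, and let p be the pumping length.
Take w = a^{p³} ∈ L with |w| = p³ ≥ p.
Write w = xyz as guaranteed by the lemma, with |xy| ≤ p and |y| ≥ 1.
Then y = a^k for some k with 1 ≤ k ≤ p.
Pump with i = 2: xy^2z = a^{p³+k}. Since 1 ≤ k ≤ p, p³ < p³+k ≤ p³+p < p³+3p²+3p+1 = (p+1)³, so p³+k is not a perfect cube. So xy^2z ∉ L.
This contradicts the pumping lemma, so L is not regular.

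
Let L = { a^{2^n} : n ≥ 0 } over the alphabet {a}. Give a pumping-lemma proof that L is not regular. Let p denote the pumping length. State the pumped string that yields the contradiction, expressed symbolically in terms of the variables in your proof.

Assume L is regular; let p be its pumping constant.
Take w = a^{2^p} ∈ L with |w| = 2^p ≥ p.
By the pumping lemma, w = xyz with |xy| ≤ p and y is nonempty.
Then y = a^k for some k with 1 ≤ k ≤ p.
Pump with i = 2: xy^2z = a^{2^p+k}. Since 1 ≤ k ≤ p < 2^p, we have 2^p < 2^p+k < 2^{p+1}, so 2^p+k is not a power of 2. So xy^2z ∉ L.
Contradiction. Therefore L is not regular.

a^{2^p+k}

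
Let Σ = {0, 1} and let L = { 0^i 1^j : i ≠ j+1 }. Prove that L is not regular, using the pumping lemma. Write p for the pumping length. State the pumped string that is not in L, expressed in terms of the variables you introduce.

Suppose for contradiction that L is regular, and let p be the pumping length.
Choose w = 0^p 1^{p+p!-1}. Since p ≠ (p+p!-1)+1 = p+p!, w ∈ L; and |w| ≥ p.
The pumping lemma gives a decomposition w = xyz where |xy| ≤ p and y is nonempty.
Since the first p symbols of w are all 0's and |xy| ≤ p, y lies entirely in the leading 0-block: y = 0^k for some k with 1 ≤ k ≤ p.
Since 1 ≤ k ≤ p, k divides p!; set t = 1 + p!/k. Then xy^t z has p + (p!/k)·k = p + p! copies of 0. Now the 0-count is p+p! and (1-count)+1 = (p+p!-1)+1 = p+p!, so i ≠ j+1 fails. So xy^t z = 0^{p+p!} 1^{p+p!-1} ∉ L.
Contradiction. Therefore L is not regular.

0^{p+p!} 1^{p+p!-1}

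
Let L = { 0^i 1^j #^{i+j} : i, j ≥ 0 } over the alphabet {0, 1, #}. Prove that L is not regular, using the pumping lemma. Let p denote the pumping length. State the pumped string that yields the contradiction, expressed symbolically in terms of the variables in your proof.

Toward a contradiction, assume L is regular with pumping length p.
Take w = 0^p 1^p #^{2p} ∈ L (with i=j=p, i+j=2p), |w| = 4p ≥ p.
The pumping lemma gives a decomposition w = xyz where |xy| ≤ p and |y| ≥ 1.
Since the first p symbols of w are all 0's and |xy| ≤ p, y lies entirely in the leading 0-block: y = 0^k for some k with 1 ≤ k ≤ p.
Consider xy^2z = 0^{p+k} 1^p #^{2p}. Now the 0- and 1-counts sum to 2p+k, but the #-count is 2p ≠ 2p+k. So xy^2z ∉ L.
Contradiction. Therefore L is not regular.

0^{p+k} 1^p #^{2p}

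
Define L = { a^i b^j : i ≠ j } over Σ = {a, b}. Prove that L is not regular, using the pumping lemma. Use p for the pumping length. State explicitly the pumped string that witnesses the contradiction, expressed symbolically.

Toward a contradiction, assume L is regular with pumping length p.
Choose w = a^p b^{p+p!}. Since p ≠ p+p!, w ∈ L; and |w| ≥ p.
Write w = xyz as guaranteed by the lemma, with |xy| ≤ p and |y| > 0.
The first p characters of w are a's, so xy (and hence y) consists only of a's. Write y = a^k, 1 ≤ k ≤ p.
Since 1 ≤ k ≤ p, k divides p!; set t = 1 + p!/k. Then xy^t z has p + (p!/k)·k = p + p! copies of a. Now the a-count equals the b-count, so i ≠ j fails. So xy^t z = a^{p+p!} b^{p+p!} ∉ L.
This is a contradiction; hence L is not regular.

a^{p+p!} b^{p+p!}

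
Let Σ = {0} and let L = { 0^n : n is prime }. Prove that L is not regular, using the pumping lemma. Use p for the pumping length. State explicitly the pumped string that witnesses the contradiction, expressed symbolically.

Assume L is regular. Let p be the pumping length given by the pumping lemma.
Let q be a prime with q ≥ p+2 (infinitely many primes exist), and take w = 0^q ∈ L with |w| = q ≥ p.
The pumping lemma gives a decomposition w = xyz where |xy| ≤ p and |y| ≥ 1.
Then y = 0^k for some k with 1 ≤ k ≤ p.
Since 1 ≤ k ≤ p, |xz| = q-k. Pump with i = q+1: |xy^{q+1}z| = (q-k)+(q+1)k = q+qk = q(1+k), which is composite (both factors ≥ 2). So xy^{q+1}z = 0^{q(1+k)} ∉ L.
Contradiction. Therefore L is not regular.

0^{q(1+k)}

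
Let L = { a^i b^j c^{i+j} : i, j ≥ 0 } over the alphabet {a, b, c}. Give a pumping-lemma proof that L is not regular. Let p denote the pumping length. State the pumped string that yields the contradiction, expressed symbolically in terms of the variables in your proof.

Assume L is regular; let p be its pumping constant.
Take w = a^p b^p c^{2p} ∈ L (with i=j=p, i+j=2p), |w| = 4p ≥ p.
By the pumping lemma, w = xyz with |xy| ≤ p and |y| ≥ 1.
Because |xy| ≤ p and w begins with p copies of a, we have y = a^k with 1 ≤ k ≤ p.
Consider xy^2z = a^{p+k} b^p c^{2p}. Now the a- and b-counts sum to 2p+k, but the c-count is 2p ≠ 2p+k. So xy^2z ∉ L.
This contradicts the pumping lemma, so L is not regular.

a^{p+k} b^p c^{2p}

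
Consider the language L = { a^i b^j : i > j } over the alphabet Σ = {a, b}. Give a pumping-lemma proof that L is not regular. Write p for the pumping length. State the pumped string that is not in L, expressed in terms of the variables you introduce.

Assume L is regular; let p be its pumping constant.
Choose w = a^{p+1} b^p ∈ L, with |w| = 2p+1 ≥ p.
Write w = xyz as guaranteed by the lemma, with |xy| ≤ p and |y| ≥ 1.
Because |xy| ≤ p and w begins with p copies of a, we have y = a^k with 1 ≤ k ≤ p.
Consider xy^0z = xz = a^{p+1-k} b^p. Since k ≥ 1, the a-count p+1-k is at most p, so i > j fails; thus xz ∉ L.
This is a contradiction; hence L is not regular.

a^{p+1-k} b^p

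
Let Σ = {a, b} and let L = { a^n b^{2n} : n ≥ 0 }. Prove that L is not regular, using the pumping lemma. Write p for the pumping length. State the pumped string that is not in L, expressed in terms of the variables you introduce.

a^{p+k} b^{2p}

Assume L is regular; let p be its pumping constant.
Let w = a^p b^{2p} ∈ L; note |w| = 3p ≥ p.
The pumping lemma gives a decomposition w = xyz where |xy| ≤ p and |y| ≥ 1.
The first p characters of w are a's, so xy (and hence y) consists only of a's. Write y = a^k, 1 ≤ k ≤ p.
Pump with i = 2: xy^2z = a^{p+k} b^{2p}. For this to lie in L we would need 2p = 2(p+k), which forces k = 0. But k ≥ 1, so xy^2z ∉ L.
This is a contradiction; hence L is not regular.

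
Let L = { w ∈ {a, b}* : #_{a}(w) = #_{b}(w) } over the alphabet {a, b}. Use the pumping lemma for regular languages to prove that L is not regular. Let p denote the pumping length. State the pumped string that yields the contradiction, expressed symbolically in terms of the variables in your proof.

Assume L is regular; let p be its pumping constant.
Choose w = a^p b^p ∈ L with |w| = 2p ≥ p.
The pumping lemma gives a decomposition w = xyz where |xy| ≤ p and |y| > 0.
The first p characters of w are a's, so xy (and hence y) consists only of a's. Write y = a^k, 1 ≤ k ≤ p.
Pump with i = 2: xy^2z = a^{p+k} b^p has p+k occurrences of a but only p of b. Since k ≥ 1 the counts differ, so xy^2z ∉ L.
This contradicts the pumping lemma, so L is not regular.

a^{p+k} b^p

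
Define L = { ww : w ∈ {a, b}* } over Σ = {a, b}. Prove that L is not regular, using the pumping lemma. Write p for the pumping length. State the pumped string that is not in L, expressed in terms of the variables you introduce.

Assume L is regular. Let p be the pumping length given by the pumping lemma.
Take w = a^p b^p a^p b^p = uu where u = a^pb^p; then w ∈ L and |w| = 4p ≥ p.
Write w = xyz as guaranteed by the lemma, with |xy| ≤ p and |y| ≥ 1.
Because |xy| ≤ p and w begins with p copies of a, we have y = a^k with 1 ≤ k ≤ p.
Pump with i = 2: xy^2z = a^{p+k} b^p a^p b^p, of length 4p+k. Suppose this equals vv. The string starts with a and ends with b, so v does too; thus the boundary between the two copies of v is a b→a transition. There is exactly one such transition, at position 2p+k, so |v| = 2p+k and |vv| = 4p+2k ≠ 4p+k since k ≥ 1. So xy^2z ∉ L.
Contradiction. Therefore L is not regular.

a^{p+k} b^p a^p b^p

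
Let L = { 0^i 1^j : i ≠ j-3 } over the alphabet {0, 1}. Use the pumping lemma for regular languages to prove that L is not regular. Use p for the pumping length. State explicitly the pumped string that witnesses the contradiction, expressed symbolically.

Assume L is regular. Let p be the pumping length given by the pumping lemma.
Choose w = 0^p 1^{p+p!+3}. Since p ≠ (p+p!+3)-3 = p+p!, w ∈ L; and |w| ≥ p.
The pumping lemma gives a decomposition w = xyz where |xy| ≤ p and y is nonempty.
The first p characters of w are 0's, so xy (and hence y) consists only of 0's. Write y = 0^k, 1 ≤ k ≤ p.
Since 1 ≤ k ≤ p, k divides p!; set t = 1 + p!/k. Then xy^t z has p + (p!/k)·k = p + p! copies of 0. Now the 0-count is p+p! and (1-count)-3 = (p+p!+3)-3 = p+p!, so i ≠ j-3 fails. So xy^t z = 0^{p+p!} 1^{p+p!+3} ∉ L.
This is a contradiction; hence L is not regular.

0^{p+p!} 1^{p+p!+3}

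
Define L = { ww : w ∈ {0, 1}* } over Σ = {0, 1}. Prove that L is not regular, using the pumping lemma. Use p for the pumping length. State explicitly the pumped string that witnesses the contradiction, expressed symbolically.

0^{p+k} 1^p 0^p 1^p

Assume L is regular. Let p be the pumping length given by the pumping lemma.
Take w = 0^p 1^p 0^p 1^p = uu where u = 0^p1^p; then w ∈ L and |w| = 4p ≥ p.
Write w = xyz as guaranteed by the lemma, with |xy| ≤ p and |y| ≥ 1.
Since the first p symbols of w are all 0's and |xy| ≤ p, y lies entirely in the leading 0-block: y = 0^k for some k with 1 ≤ k ≤ p.
Pump with i = 2: xy^2z = 0^{p+k} 1^p 0^p 1^p, of length 4p+k. Suppose this equals vv. The string starts with 0 and ends with 1, so v does too; thus the boundary between the two copies of v is a 1→0 transition. There is exactly one such transition, at position 2p+k, so |v| = 2p+k and |vv| = 4p+2k ≠ 4p+k since k ≥ 1. So xy^2z ∉ L.
This is a contradiction; hence L is not regular.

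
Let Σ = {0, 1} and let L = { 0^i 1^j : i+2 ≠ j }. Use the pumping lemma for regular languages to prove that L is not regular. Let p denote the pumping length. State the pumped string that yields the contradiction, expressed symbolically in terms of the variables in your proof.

0^{p+p!} 1^{p+p!+2}

Toward a contradiction, assume L is regular with pumping length p.
Choose w = 0^p 1^{p+p!+2}. Since p ≠ (p+p!+2)-2 = p+p!, w ∈ L; and |w| ≥ p.
Write w = xyz as guaranteed by the lemma, with |xy| ≤ p and |y| > 0.
The first p characters of w are 0's, so xy (and hence y) consists only of 0's. Write y = 0^k, 1 ≤ k ≤ p.
Since 1 ≤ k ≤ p, k divides p!; set t = 1 + p!/k. Then xy^t z has p + (p!/k)·k = p + p! copies of 0. Now the 0-count is p+p! and (1-count)-2 = (p+p!+2)-2 = p+p!, so i+2 ≠ j fails. So xy^t z = 0^{p+p!} 1^{p+p!+2} ∉ L.
Contradiction. Therefore L is not regular.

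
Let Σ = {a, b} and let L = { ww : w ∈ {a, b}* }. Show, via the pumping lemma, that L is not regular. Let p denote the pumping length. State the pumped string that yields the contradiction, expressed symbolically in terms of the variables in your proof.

a^{p+k} b^p a^p b^p

Toward a contradiction, assume L is regular with pumping length p.
Take w = a^p b^p a^p b^p = uu where u = a^pb^p; then w ∈ L and |w| = 4p ≥ p.
By the pumping lemma, w = xyz with |xy| ≤ p and |y| > 0.
The first p characters of w are a's, so xy (and hence y) consists only of a's. Write y = a^k, 1 ≤ k ≤ p.
Pump with i = 2: xy^2z = a^{p+k} b^p a^p b^p, of length 4p+k. Suppose this equals vv. The string starts with a and ends with b, so v does too; thus the boundary between the two copies of v is a b→a transition. There is exactly one such transition, at position 2p+k, so |v| = 2p+k and |vv| = 4p+2k ≠ 4p+k since k ≥ 1. So xy^2z ∉ L.
This is a contradiction; hence L is not regular.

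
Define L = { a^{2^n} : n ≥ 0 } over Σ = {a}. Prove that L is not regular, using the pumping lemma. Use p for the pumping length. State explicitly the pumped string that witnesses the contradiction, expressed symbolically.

a^{2^p+k}

Toward a contradiction, assume L is regular with pumping length p.
Take w = a^{2^p} ∈ L with |w| = 2^p ≥ p.
By the pumping lemma, w = xyz with |xy| ≤ p and y is nonempty.
Then y = a^k for some k with 1 ≤ k ≤ p.
Pump with i = 2: xy^2z = a^{2^p+k}. Since 1 ≤ k ≤ p < 2^p, we have 2^p < 2^p+k < 2^{p+1}, so 2^p+k is not a power of 2. So xy^2z ∉ L.
Contradiction. Therefore L is not regular.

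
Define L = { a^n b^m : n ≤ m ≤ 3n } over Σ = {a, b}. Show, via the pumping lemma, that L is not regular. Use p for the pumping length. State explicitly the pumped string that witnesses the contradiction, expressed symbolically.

a^{p+k} b^p

Toward a contradiction, assume L is regular with pumping length p.
Take w = a^p b^p ∈ L (since p ≤ p ≤ 3p), with |w| = 2p ≥ p.
The pumping lemma gives a decomposition w = xyz where |xy| ≤ p and |y| ≥ 1.
The first p characters of w are a's, so xy (and hence y) consists only of a's. Write y = a^k, 1 ≤ k ≤ p.
Pump with i = 2: xy^2z = a^{p+k} b^p. Now n = p+k > p = m, so the condition n ≤ m fails. Thus xy^2z ∉ L.
This contradicts the pumping lemma, so L is not regular.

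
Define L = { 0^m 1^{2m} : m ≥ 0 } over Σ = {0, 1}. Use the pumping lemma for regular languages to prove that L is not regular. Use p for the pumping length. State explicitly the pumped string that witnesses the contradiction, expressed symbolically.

Suppose for contradiction that L is regular, and let p be the pumping length.
Let w = 0^p 1^{2p} ∈ L; note |w| = 3p ≥ p.
By the pumping lemma, w = xyz with |xy| ≤ p and |y| ≥ 1.
Because |xy| ≤ p and w begins with p copies of 0, we have y = 0^k with 1 ≤ k ≤ p.
Pump with i = 2: xy^2z = 0^{p+k} 1^{2p}. For this to lie in L we would need 2p = 2(p+k), which forces k = 0. But k ≥ 1, so xy^2z ∉ L.
This is a contradiction; hence L is not regular.

0^{p+k} 1^{2p}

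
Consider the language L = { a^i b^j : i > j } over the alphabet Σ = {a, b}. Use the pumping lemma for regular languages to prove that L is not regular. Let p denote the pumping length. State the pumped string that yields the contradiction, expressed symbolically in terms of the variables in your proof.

a^{p+1-k} b^p

Toward a contradiction, assume L is regular with pumping length p.
Choose w = a^{p+1} b^p ∈ L, with |w| = 2p+1 ≥ p.
The pumping lemma gives a decomposition w = xyz where |xy| ≤ p and |y| > 0.
Since the first p symbols of w are all a's and |xy| ≤ p, y lies entirely in the leading a-block: y = a^k for some k with 1 ≤ k ≤ p.
Consider xy^0z = xz = a^{p+1-k} b^p. Since k ≥ 1, the a-count p+1-k is at most p, so i > j fails; thus xz ∉ L.
Contradiction. Therefore L is not regular.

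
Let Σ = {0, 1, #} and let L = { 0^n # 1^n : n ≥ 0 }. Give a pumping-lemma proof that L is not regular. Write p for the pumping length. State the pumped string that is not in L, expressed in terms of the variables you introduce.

0^{p+k} # 1^p

Toward a contradiction, assume L is regular with pumping length p.
Take w = 0^p # 1^p ∈ L with |w| = 2p+1 ≥ p.
By the pumping lemma, w = xyz with |xy| ≤ p and |y| ≥ 1.
Because |xy| ≤ p and w begins with p copies of 0, we have y = 0^k with 1 ≤ k ≤ p.
Pump with i = 2: xy^2z = 0^{p+k} # 1^p, which would require p+k = p. But k ≥ 1, so xy^2z ∉ L.
This is a contradiction; hence L is not regular.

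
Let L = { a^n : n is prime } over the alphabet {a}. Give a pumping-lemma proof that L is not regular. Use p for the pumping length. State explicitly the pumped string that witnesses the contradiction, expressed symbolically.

Assume L is regular. Let p be the pumping length given by the pumping lemma.
Let q be a prime with q ≥ p+2 (infinitely many primes exist), and take w = a^q ∈ L with |w| = q ≥ p.
By the pumping lemma, w = xyz with |xy| ≤ p and y is nonempty.
Then y = a^k for some k with 1 ≤ k ≤ p.
Since 1 ≤ k ≤ p, |xz| = q-k. Pump with i = q+1: |xy^{q+1}z| = (q-k)+(q+1)k = q+qk = q(1+k), which is composite (both factors ≥ 2). So xy^{q+1}z = a^{q(1+k)} ∉ L.
This is a contradiction; hence L is not regular.

a^{q(1+k)}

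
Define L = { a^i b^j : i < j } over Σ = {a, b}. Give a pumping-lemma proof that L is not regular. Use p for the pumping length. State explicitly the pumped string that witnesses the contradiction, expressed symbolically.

a^{p+k} b^{p+1}

Assume L is regular. Let p be the pumping length given by the pumping lemma.
Choose w = a^p b^{p+1} ∈ L, with |w| = 2p+1 ≥ p.
The pumping lemma gives a decomposition w = xyz where |xy| ≤ p and y is nonempty.
Since the first p symbols of w are all a's and |xy| ≤ p, y lies entirely in the leading a-block: y = a^k for some k with 1 ≤ k ≤ p.
Consider xy^2z = a^{p+k} b^{p+1}. Since k ≥ 1, the a-count p+k is at least p+1, so i < j fails; thus xy^2z ∉ L.
This is a contradiction; hence L is not regular.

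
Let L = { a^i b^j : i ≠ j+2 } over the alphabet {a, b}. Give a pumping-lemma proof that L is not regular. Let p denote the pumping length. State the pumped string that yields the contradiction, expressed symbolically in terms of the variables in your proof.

a^{p+p!} b^{p+p!-2}

Assume L is regular; let p be its pumping constant.
Choose w = a^p b^{p+p!-2}. Since p ≠ (p+p!-2)+2 = p+p!, w ∈ L; and |w| ≥ p.
By the pumping lemma, w = xyz with |xy| ≤ p and |y| > 0.
Because |xy| ≤ p and w begins with p copies of a, we have y = a^k with 1 ≤ k ≤ p.
Since 1 ≤ k ≤ p, k divides p!; set t = 1 + p!/k. Then xy^t z has p + (p!/k)·k = p + p! copies of a. Now the a-count is p+p! and (b-count)+2 = (p+p!-2)+2 = p+p!, so i ≠ j+2 fails. So xy^t z = a^{p+p!} b^{p+p!-2} ∉ L.
This contradicts the pumping lemma, so L is not regular.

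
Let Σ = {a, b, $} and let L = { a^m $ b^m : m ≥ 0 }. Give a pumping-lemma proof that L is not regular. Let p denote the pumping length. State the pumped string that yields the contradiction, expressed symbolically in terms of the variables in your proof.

Suppose for contradiction that L is regular, and let p be the pumping length.
Take w = a^p $ b^p ∈ L with |w| = 2p+1 ≥ p.
Write w = xyz as guaranteed by the lemma, with |xy| ≤ p and |y| > 0.
Because |xy| ≤ p and w begins with p copies of a, we have y = a^k with 1 ≤ k ≤ p.
Pump with i = 2: xy^2z = a^{p+k} $ b^p, which would require p+k = p. But k ≥ 1, so xy^2z ∉ L.
This is a contradiction; hence L is not regular.

a^{p+k} $ b^p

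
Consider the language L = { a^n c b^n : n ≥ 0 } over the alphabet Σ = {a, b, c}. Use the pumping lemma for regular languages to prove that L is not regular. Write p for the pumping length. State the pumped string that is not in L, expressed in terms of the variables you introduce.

a^{p+k} c b^p

Toward a contradiction, assume L is regular with pumping length p.
Take w = a^p c b^p ∈ L with |w| = 2p+1 ≥ p.
Write w = xyz as guaranteed by the lemma, with |xy| ≤ p and |y| ≥ 1.
Because |xy| ≤ p and w begins with p copies of a, we have y = a^k with 1 ≤ k ≤ p.
Pump with i = 2: xy^2z = a^{p+k} c b^p, which would require p+k = p. But k ≥ 1, so xy^2z ∉ L.
Contradiction. Therefore L is not regular.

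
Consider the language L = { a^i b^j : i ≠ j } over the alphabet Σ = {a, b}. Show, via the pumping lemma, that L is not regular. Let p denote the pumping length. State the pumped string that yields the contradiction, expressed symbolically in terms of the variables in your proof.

Toward a contradiction, assume L is regular with pumping length p.
Choose w = a^p b^{p+p!}. Since p ≠ p+p!, w ∈ L; and |w| ≥ p.
The pumping lemma gives a decomposition w = xyz where |xy| ≤ p and y is nonempty.
Since the first p symbols of w are all a's and |xy| ≤ p, y lies entirely in the leading a-block: y = a^k for some k with 1 ≤ k ≤ p.
Since 1 ≤ k ≤ p, k divides p!; set t = 1 + p!/k. Then xy^t z has p + (p!/k)·k = p + p! copies of a. Now the a-count equals the b-count, so i ≠ j fails. So xy^t z = a^{p+p!} b^{p+p!} ∉ L.
Contradiction. Therefore L is not regular.

a^{p+p!} b^{p+p!}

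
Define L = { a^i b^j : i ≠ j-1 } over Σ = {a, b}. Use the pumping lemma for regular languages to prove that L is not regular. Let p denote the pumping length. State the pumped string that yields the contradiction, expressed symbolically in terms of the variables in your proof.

Toward a contradiction, assume L is regular with pumping length p.
Choose w = a^p b^{p+p!+1}. Since p ≠ (p+p!+1)-1 = p+p!, w ∈ L; and |w| ≥ p.
By the pumping lemma, w = xyz with |xy| ≤ p and y is nonempty.
Because |xy| ≤ p and w begins with p copies of a, we have y = a^k with 1 ≤ k ≤ p.
Since 1 ≤ k ≤ p, k divides p!; set t = 1 + p!/k. Then xy^t z has p + (p!/k)·k = p + p! copies of a. Now the a-count is p+p! and (b-count)-1 = (p+p!+1)-1 = p+p!, so i ≠ j-1 fails. So xy^t z = a^{p+p!} b^{p+p!+1} ∉ L.
Contradiction. Therefore L is not regular.

a^{p+p!} b^{p+p!+1}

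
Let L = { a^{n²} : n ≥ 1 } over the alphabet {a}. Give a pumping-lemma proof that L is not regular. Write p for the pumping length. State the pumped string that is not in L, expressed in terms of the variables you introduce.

a^{p²+k}

Toward a contradiction, assume L is regular with pumping length p.
Take w = a^{p²} ∈ L with |w| = p² ≥ p.
The pumping lemma gives a decomposition w = xyz where |xy| ≤ p and |y| > 0.
Then y = a^k for some k with 1 ≤ k ≤ p.
Pump with i = 2: xy^2z = a^{p²+k}. Since 1 ≤ k ≤ p, p² < p²+k ≤ p²+p < (p+1)², so p²+k lies strictly between consecutive squares and is not a perfect square. So xy^2z ∉ L.
Contradiction. Therefore L is not regular.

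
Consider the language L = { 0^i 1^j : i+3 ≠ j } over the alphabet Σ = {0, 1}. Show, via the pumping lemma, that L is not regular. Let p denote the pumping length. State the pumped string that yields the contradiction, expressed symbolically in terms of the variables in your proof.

Assume L is regular. Let p be the pumping length given by the pumping lemma.
Choose w = 0^p 1^{p+p!+3}. Since p ≠ (p+p!+3)-3 = p+p!, w ∈ L; and |w| ≥ p.
Write w = xyz as guaranteed by the lemma, with |xy| ≤ p and |y| > 0.
The first p characters of w are 0's, so xy (and hence y) consists only of 0's. Write y = 0^k, 1 ≤ k ≤ p.
Since 1 ≤ k ≤ p, k divides p!; set t = 1 + p!/k. Then xy^t z has p + (p!/k)·k = p + p! copies of 0. Now the 0-count is p+p! and (1-count)-3 = (p+p!+3)-3 = p+p!, so i+3 ≠ j fails. So xy^t z = 0^{p+p!} 1^{p+p!+3} ∉ L.
Contradiction. Therefore L is not regular.

0^{p+p!} 1^{p+p!+3}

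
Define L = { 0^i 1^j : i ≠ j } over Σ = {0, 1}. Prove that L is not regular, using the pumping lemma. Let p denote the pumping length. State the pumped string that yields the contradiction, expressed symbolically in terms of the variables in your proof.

0^{p+p!} 1^{p+p!}

Toward a contradiction, assume L is regular with pumping length p.
Choose w = 0^p 1^{p+p!}. Since p ≠ p+p!, w ∈ L; and |w| ≥ p.
By the pumping lemma, w = xyz with |xy| ≤ p and |y| > 0.
Since the first p symbols of w are all 0's and |xy| ≤ p, y lies entirely in the leading 0-block: y = 0^k for some k with 1 ≤ k ≤ p.
Since 1 ≤ k ≤ p, k divides p!; set t = 1 + p!/k. Then xy^t z has p + (p!/k)·k = p + p! copies of 0. Now the 0-count equals the 1-count, so i ≠ j fails. So xy^t z = 0^{p+p!} 1^{p+p!} ∉ L.
This is a contradiction; hence L is not regular.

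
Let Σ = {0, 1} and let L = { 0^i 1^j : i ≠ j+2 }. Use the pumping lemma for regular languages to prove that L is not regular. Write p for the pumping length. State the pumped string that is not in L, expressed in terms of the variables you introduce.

0^{p+p!} 1^{p+p!-2}

Assume L is regular. Let p be the pumping length given by the pumping lemma.
Choose w = 0^p 1^{p+p!-2}. Since p ≠ (p+p!-2)+2 = p+p!, w ∈ L; and |w| ≥ p.
The pumping lemma gives a decomposition w = xyz where |xy| ≤ p and |y| ≥ 1.
The first p characters of w are 0's, so xy (and hence y) consists only of 0's. Write y = 0^k, 1 ≤ k ≤ p.
Since 1 ≤ k ≤ p, k divides p!; set t = 1 + p!/k. Then xy^t z has p + (p!/k)·k = p + p! copies of 0. Now the 0-count is p+p! and (1-count)+2 = (p+p!-2)+2 = p+p!, so i ≠ j+2 fails. So xy^t z = 0^{p+p!} 1^{p+p!-2} ∉ L.
This contradicts the pumping lemma, so L is not regular.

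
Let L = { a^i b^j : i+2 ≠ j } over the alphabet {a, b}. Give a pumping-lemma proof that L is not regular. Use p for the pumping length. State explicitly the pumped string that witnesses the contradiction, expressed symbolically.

a^{p+p!} b^{p+p!+2}

Suppose for contradiction that L is regular, and let p be the pumping length.
Choose w = a^p b^{p+p!+2}. Since p ≠ (p+p!+2)-2 = p+p!, w ∈ L; and |w| ≥ p.
By the pumping lemma, w = xyz with |xy| ≤ p and |y| > 0.
Since the first p symbols of w are all a's and |xy| ≤ p, y lies entirely in the leading a-block: y = a^k for some k with 1 ≤ k ≤ p.
Since 1 ≤ k ≤ p, k divides p!; set t = 1 + p!/k. Then xy^t z has p + (p!/k)·k = p + p! copies of a. Now the a-count is p+p! and (b-count)-2 = (p+p!+2)-2 = p+p!, so i+2 ≠ j fails. So xy^t z = a^{p+p!} b^{p+p!+2} ∉ L.
This is a contradiction; hence L is not regular.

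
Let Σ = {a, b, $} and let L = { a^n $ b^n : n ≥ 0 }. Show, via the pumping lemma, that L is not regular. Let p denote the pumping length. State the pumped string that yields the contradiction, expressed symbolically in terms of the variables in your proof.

a^{p+k} $ b^p

Assume L is regular; let p be its pumping constant.
Take w = a^p $ b^p ∈ L with |w| = 2p+1 ≥ p.
By the pumping lemma, w = xyz with |xy| ≤ p and |y| > 0.
The first p characters of w are a's, so xy (and hence y) consists only of a's. Write y = a^k, 1 ≤ k ≤ p.
Pump with i = 2: xy^2z = a^{p+k} $ b^p, which would require p+k = p. But k ≥ 1, so xy^2z ∉ L.
This contradicts the pumping lemma, so L is not regular.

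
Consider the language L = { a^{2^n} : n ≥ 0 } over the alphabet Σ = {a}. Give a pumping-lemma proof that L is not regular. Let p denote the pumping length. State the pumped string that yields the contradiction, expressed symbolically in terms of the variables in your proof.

Assume L is regular; let p be its pumping constant.
Take w = a^{2^p} ∈ L with |w| = 2^p ≥ p.
Write w = xyz as guaranteed by the lemma, with |xy| ≤ p and y is nonempty.
Then y = a^k for some k with 1 ≤ k ≤ p.
Pump with i = 2: xy^2z = a^{2^p+k}. Since 1 ≤ k ≤ p < 2^p, we have 2^p < 2^p+k < 2^{p+1}, so 2^p+k is not a power of 2. So xy^2z ∉ L.
Contradiction. Therefore L is not regular.

a^{2^p+k}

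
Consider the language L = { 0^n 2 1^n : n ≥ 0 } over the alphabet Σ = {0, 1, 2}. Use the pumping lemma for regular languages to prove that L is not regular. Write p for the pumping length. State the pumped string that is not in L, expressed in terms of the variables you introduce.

0^{p+k} 2 1^p

Suppose for contradiction that L is regular, and let p be the pumping length.
Take w = 0^p 2 1^p ∈ L with |w| = 2p+1 ≥ p.
By the pumping lemma, w = xyz with |xy| ≤ p and |y| > 0.
Since the first p symbols of w are all 0's and |xy| ≤ p, y lies entirely in the leading 0-block: y = 0^k for some k with 1 ≤ k ≤ p.
Pump with i = 2: xy^2z = 0^{p+k} 2 1^p, which would require p+k = p. But k ≥ 1, so xy^2z ∉ L.
This contradicts the pumping lemma, so L is not regular.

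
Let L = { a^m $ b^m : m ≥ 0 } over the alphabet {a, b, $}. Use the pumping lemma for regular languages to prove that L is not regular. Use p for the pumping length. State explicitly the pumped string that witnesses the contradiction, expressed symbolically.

a^{p+k} $ b^p

Assume L is regular. Let p be the pumping length given by the pumping lemma.
Take w = a^p $ b^p ∈ L with |w| = 2p+1 ≥ p.
By the pumping lemma, w = xyz with |xy| ≤ p and |y| ≥ 1.
Because |xy| ≤ p and w begins with p copies of a, we have y = a^k with 1 ≤ k ≤ p.
Pump with i = 2: xy^2z = a^{p+k} $ b^p, which would require p+k = p. But k ≥ 1, so xy^2z ∉ L.
Contradiction. Therefore L is not regular.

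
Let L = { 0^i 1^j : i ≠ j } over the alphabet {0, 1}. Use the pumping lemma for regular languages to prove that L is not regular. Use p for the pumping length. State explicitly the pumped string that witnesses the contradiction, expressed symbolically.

Assume L is regular. Let p be the pumping length given by the pumping lemma.
Choose w = 0^p 1^{p+p!}. Since p ≠ p+p!, w ∈ L; and |w| ≥ p.
Write w = xyz as guaranteed by the lemma, with |xy| ≤ p and |y| ≥ 1.
Since the first p symbols of w are all 0's and |xy| ≤ p, y lies entirely in the leading 0-block: y = 0^k for some k with 1 ≤ k ≤ p.
Since 1 ≤ k ≤ p, k divides p!; set t = 1 + p!/k. Then xy^t z has p + (p!/k)·k = p + p! copies of 0. Now the 0-count equals the 1-count, so i ≠ j fails. So xy^t z = 0^{p+p!} 1^{p+p!} ∉ L.
This is a contradiction; hence L is not regular.

0^{p+p!} 1^{p+p!}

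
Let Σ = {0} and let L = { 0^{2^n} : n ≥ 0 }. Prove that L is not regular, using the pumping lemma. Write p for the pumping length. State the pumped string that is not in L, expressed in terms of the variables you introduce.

Assume L is regular; let p be its pumping constant.
Take w = 0^{2^p} ∈ L with |w| = 2^p ≥ p.
Write w = xyz as guaranteed by the lemma, with |xy| ≤ p and |y| > 0.
Then y = 0^k for some k with 1 ≤ k ≤ p.
Pump with i = 2: xy^2z = 0^{2^p+k}. Since 1 ≤ k ≤ p < 2^p, we have 2^p < 2^p+k < 2^{p+1}, so 2^p+k is not a power of 2. So xy^2z ∉ L.
This is a contradiction; hence L is not regular.

0^{2^p+k}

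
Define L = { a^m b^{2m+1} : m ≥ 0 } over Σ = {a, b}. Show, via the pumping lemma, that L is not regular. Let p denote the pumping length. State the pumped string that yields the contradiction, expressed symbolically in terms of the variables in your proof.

a^{p+k} b^{2p+1}

Suppose for contradiction that L is regular, and let p be the pumping length.
Choose w = a^p b^{2p+1}, which is in L with |w| = 3p+1 ≥ p.
Write w = xyz as guaranteed by the lemma, with |xy| ≤ p and |y| > 0.
The first p characters of w are a's, so xy (and hence y) consists only of a's. Write y = a^k, 1 ≤ k ≤ p.
Pump with i = 2: xy^2z = a^{p+k} b^{2p+1}. For this to lie in L we would need 2p+1 = 2(p+k)+1, which forces k = 0. But k ≥ 1, so xy^2z ∉ L.
This is a contradiction; hence L is not regular.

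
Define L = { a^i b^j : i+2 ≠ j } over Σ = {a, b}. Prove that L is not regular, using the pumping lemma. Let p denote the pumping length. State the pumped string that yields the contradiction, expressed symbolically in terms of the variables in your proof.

a^{p+p!} b^{p+p!+2}

Toward a contradiction, assume L is regular with pumping length p.
Choose w = a^p b^{p+p!+2}. Since p ≠ (p+p!+2)-2 = p+p!, w ∈ L; and |w| ≥ p.
By the pumping lemma, w = xyz with |xy| ≤ p and |y| ≥ 1.
The first p characters of w are a's, so xy (and hence y) consists only of a's. Write y = a^k, 1 ≤ k ≤ p.
Since 1 ≤ k ≤ p, k divides p!; set t = 1 + p!/k. Then xy^t z has p + (p!/k)·k = p + p! copies of a. Now the a-count is p+p! and (b-count)-2 = (p+p!+2)-2 = p+p!, so i+2 ≠ j fails. So xy^t z = a^{p+p!} b^{p+p!+2} ∉ L.
This is a contradiction; hence L is not regular.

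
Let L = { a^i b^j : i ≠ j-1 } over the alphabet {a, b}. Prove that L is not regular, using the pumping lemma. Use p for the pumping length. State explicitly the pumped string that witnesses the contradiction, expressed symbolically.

Assume L is regular; let p be its pumping constant.
Choose w = a^p b^{p+p!+1}. Since p ≠ (p+p!+1)-1 = p+p!, w ∈ L; and |w| ≥ p.
Write w = xyz as guaranteed by the lemma, with |xy| ≤ p and y is nonempty.
The first p characters of w are a's, so xy (and hence y) consists only of a's. Write y = a^k, 1 ≤ k ≤ p.
Since 1 ≤ k ≤ p, k divides p!; set t = 1 + p!/k. Then xy^t z has p + (p!/k)·k = p + p! copies of a. Now the a-count is p+p! and (b-count)-1 = (p+p!+1)-1 = p+p!, so i ≠ j-1 fails. So xy^t z = a^{p+p!} b^{p+p!+1} ∉ L.
Contradiction. Therefore L is not regular.

a^{p+p!} b^{p+p!+1}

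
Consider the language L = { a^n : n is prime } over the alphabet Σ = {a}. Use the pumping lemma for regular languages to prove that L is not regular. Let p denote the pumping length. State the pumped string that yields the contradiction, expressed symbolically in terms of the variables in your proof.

Suppose for contradiction that L is regular, and let p be the pumping length.
Let q be a prime with q ≥ p+2 (infinitely many primes exist), and take w = a^q ∈ L with |w| = q ≥ p.
By the pumping lemma, w = xyz with |xy| ≤ p and |y| > 0.
Then y = a^k for some k with 1 ≤ k ≤ p.
Since 1 ≤ k ≤ p, |xz| = q-k. Pump with i = q+1: |xy^{q+1}z| = (q-k)+(q+1)k = q+qk = q(1+k), which is composite (both factors ≥ 2). So xy^{q+1}z = a^{q(1+k)} ∉ L.
This is a contradiction; hence L is not regular.

a^{q(1+k)}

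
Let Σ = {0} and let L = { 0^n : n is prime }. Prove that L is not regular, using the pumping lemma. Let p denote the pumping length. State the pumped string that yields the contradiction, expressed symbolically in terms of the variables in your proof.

0^{q(1+k)}

Assume L is regular; let p be its pumping constant.
Let q be a prime with q ≥ p+2 (infinitely many primes exist), and take w = 0^q ∈ L with |w| = q ≥ p.
By the pumping lemma, w = xyz with |xy| ≤ p and y is nonempty.
Then y = 0^k for some k with 1 ≤ k ≤ p.
Since 1 ≤ k ≤ p, |xz| = q-k. Pump with i = q+1: |xy^{q+1}z| = (q-k)+(q+1)k = q+qk = q(1+k), which is composite (both factors ≥ 2). So xy^{q+1}z = 0^{q(1+k)} ∉ L.
This contradicts the pumping lemma, so L is not regular.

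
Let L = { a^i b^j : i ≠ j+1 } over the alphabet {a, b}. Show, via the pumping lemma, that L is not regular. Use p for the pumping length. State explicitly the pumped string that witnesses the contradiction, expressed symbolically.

Assume L is regular. Let p be the pumping length given by the pumping lemma.
Choose w = a^p b^{p+p!-1}. Since p ≠ (p+p!-1)+1 = p+p!, w ∈ L; and |w| ≥ p.
The pumping lemma gives a decomposition w = xyz where |xy| ≤ p and |y| ≥ 1.
The first p characters of w are a's, so xy (and hence y) consists only of a's. Write y = a^k, 1 ≤ k ≤ p.
Since 1 ≤ k ≤ p, k divides p!; set t = 1 + p!/k. Then xy^t z has p + (p!/k)·k = p + p! copies of a. Now the a-count is p+p! and (b-count)+1 = (p+p!-1)+1 = p+p!, so i ≠ j+1 fails. So xy^t z = a^{p+p!} b^{p+p!-1} ∉ L.
This contradicts the pumping lemma, so L is not regular.

a^{p+p!} b^{p+p!-1}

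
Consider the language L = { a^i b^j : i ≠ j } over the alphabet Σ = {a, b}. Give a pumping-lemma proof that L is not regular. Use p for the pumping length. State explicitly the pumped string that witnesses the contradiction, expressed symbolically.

Assume L is regular; let p be its pumping constant.
Choose w = a^p b^{p+p!}. Since p ≠ p+p!, w ∈ L; and |w| ≥ p.
The pumping lemma gives a decomposition w = xyz where |xy| ≤ p and y is nonempty.
The first p characters of w are a's, so xy (and hence y) consists only of a's. Write y = a^k, 1 ≤ k ≤ p.
Since 1 ≤ k ≤ p, k divides p!; set t = 1 + p!/k. Then xy^t z has p + (p!/k)·k = p + p! copies of a. Now the a-count equals the b-count, so i ≠ j fails. So xy^t z = a^{p+p!} b^{p+p!} ∉ L.
This is a contradiction; hence L is not regular.

a^{p+p!} b^{p+p!}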